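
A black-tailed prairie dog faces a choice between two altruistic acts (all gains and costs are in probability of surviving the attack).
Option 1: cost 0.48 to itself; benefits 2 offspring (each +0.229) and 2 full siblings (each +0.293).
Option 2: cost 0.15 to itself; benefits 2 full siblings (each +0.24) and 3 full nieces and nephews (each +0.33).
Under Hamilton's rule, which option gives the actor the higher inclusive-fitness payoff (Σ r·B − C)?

Option 2

Option 1: r to an offspring = 0.5.
Option 1: r to a full sibling = 0.5.
Option 1: Σ r·B − C = (2·0.5·0.229 + 2·0.5·0.293) − 0.48 = 0.042.
Option 2: r to a full sibling = 0.5.
Option 2: r to a full niece or nephew = 0.25.
Option 2: Σ r·B − C = (2·0.5·0.24 + 3·0.25·0.33) − 0.15 = 0.3375.
Option 2 has the higher net inclusive-fitness payoff.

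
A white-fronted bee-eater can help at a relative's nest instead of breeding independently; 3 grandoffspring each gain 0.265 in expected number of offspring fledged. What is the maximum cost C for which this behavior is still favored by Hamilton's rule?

0.19875

r to a grandoffspring = 1/4 (two parent–offspring links: r = (1/2)^2 = 1/4).
Hamilton's rule: n·r·B > C, so the trait is favored while C < n·r·B = 3·0.25·0.265 = 0.19875.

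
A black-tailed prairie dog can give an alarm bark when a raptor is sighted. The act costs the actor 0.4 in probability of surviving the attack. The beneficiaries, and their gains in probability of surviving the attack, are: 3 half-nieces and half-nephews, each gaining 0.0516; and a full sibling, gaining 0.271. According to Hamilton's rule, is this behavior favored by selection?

No

Hamilton's rule: the trait is favored when the sum of r·B over every recipient exceeds the actor's cost C.
r to a half-niece or half-nephew = 1/8 (half-aunt/uncle↔niece/nephew: one path of length 3: r = (1/2)^3 = 1/8).
r to a full sibling = 0.5 (full sibs share both parents — two paths of length 2: r = 2·(1/2)^2 = 1/2).
Summing one r·B term per recipient: 3·0.125·0.0516 + 1·0.5·0.271 = 0.15485.
0.15485 < 0.4: the indirect benefit is less than the cost.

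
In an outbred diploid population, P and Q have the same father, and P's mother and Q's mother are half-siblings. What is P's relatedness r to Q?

With two independent routes of shared ancestry, r is the sum of the two contributions.
P and Q are related in two ways: half-sibs through their shared father (r = 1/4) and half first cousins through their mothers (r = 1/16).
r = 1/4 + 1/16 = 0.3125.

0.3125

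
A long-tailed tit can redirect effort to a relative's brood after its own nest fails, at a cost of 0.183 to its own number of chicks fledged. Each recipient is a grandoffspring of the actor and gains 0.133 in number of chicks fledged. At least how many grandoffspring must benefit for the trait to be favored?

r to a grandoffspring = 1/4 (two parent–offspring links: r = (1/2)^2 = 1/4).
Hamilton's rule: n·r·B > C  ⇒  n > C/(r·B) = 0.183/(0.25·0.133) = 5.504.
The smallest integer exceeding 5.504 is 6.

6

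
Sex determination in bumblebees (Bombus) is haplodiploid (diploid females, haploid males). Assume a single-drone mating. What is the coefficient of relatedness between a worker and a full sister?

Haplodiploid full sisters inherit their father's entire haploid genome identically (contributing 1/2) and on average half of their mother's contribution (1/2 · 1/2 = 1/4); r = 1/2 + 1/4 = 3/4.

0.75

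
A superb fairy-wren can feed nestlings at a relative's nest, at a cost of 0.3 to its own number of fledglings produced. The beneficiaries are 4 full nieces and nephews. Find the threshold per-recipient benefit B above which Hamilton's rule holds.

r to a full niece or nephew = 0.25 (full aunt/uncle↔niece/nephew: two paths of length 3 through the shared grandparent pair: r = 2·(1/2)^3 = 1/4).
Hamilton's rule with n recipients of equal r: n·r·B > C, so B > C/(n·r) = 0.3/(4·0.25) = 0.3.

0.3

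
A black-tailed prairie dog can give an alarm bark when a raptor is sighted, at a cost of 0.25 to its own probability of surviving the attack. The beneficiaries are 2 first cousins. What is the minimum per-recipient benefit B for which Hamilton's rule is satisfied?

r to a first cousin = 0.125 (first cousins share one grandparent pair — two paths of length 4: r = 2·(1/2)^4 = 1/8).
Hamilton's rule with n recipients of equal r: n·r·B > C, so B > C/(n·r) = 0.25/(2·0.125) = 1.

1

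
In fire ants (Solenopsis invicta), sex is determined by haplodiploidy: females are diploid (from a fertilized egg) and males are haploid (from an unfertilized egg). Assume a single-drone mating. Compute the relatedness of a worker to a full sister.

Haplodiploid full sisters inherit their father's entire haploid genome identically (contributing 1/2) and on average half of their mother's contribution (1/2 · 1/2 = 1/4); r = 1/2 + 1/4 = 3/4.

0.75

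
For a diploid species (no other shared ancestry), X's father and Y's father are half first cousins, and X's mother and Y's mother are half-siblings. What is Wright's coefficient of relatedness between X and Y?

0.078125

Wright's path rule: contributions from independent ancestry routes add.
X and Y are related in two ways: half second cousins through their fathers (r = 1/64) and half first cousins through their mothers (r = 1/16).
r = 1/64 + 1/16 = 5/64 = 0.078125.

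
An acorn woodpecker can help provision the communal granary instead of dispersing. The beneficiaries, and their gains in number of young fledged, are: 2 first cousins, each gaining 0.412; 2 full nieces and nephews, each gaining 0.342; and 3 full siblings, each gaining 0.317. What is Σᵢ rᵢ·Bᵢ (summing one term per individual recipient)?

0.7495

r to a first cousin = 0.125 (first cousins share one grandparent pair — two paths of length 4: r = 2·(1/2)^4 = 1/8).
r to a full niece or nephew = 1/4 (full aunt/uncle↔niece/nephew: two paths of length 3 through the shared grandparent pair: r = 2·(1/2)^3 = 1/4).
r to a full sibling = 0.5 (full sibs share both parents — two paths of length 2: r = 2·(1/2)^2 = 1/2).
Summing one r·B term per recipient: 2·0.125·0.412 + 2·0.25·0.342 + 3·0.5·0.317 = 0.7495.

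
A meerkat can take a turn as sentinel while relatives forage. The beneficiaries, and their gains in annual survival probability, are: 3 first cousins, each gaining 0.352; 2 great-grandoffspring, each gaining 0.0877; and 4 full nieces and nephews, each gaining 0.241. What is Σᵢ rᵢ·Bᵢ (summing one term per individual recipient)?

r to a first cousin = 1/8 (first cousins share one grandparent pair — two paths of length 4: r = 2·(1/2)^4 = 1/8).
r to a great-grandoffspring = 0.125 (three parent–offspring links: r = (1/2)^3 = 1/8).
r to a full niece or nephew = 0.25 (full aunt/uncle↔niece/nephew: two paths of length 3 through the shared grandparent pair: r = 2·(1/2)^3 = 1/4).
Summing one r·B term per recipient: 3·0.125·0.352 + 2·0.125·0.0877 + 4·0.25·0.241 = 0.394925.

0.394925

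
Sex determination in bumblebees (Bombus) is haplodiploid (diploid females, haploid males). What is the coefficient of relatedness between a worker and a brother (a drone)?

0.25

Her haploid brother carries none of their father's genes and a random half of their mother's genome; that half matches the maternal half of her own genome with probability 1/2: r = 1/2 · 1/2 = 1/4.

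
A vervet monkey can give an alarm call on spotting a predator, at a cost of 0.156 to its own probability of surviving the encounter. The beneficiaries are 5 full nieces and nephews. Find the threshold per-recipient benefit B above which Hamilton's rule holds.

0.1248

r to a full niece or nephew = 1/4 (full aunt/uncle↔niece/nephew: two paths of length 3 through the shared grandparent pair: r = 2·(1/2)^3 = 1/4).
Hamilton's rule with n recipients of equal r: n·r·B > C, so B > C/(n·r) = 0.156/(5·0.25) = 0.1248.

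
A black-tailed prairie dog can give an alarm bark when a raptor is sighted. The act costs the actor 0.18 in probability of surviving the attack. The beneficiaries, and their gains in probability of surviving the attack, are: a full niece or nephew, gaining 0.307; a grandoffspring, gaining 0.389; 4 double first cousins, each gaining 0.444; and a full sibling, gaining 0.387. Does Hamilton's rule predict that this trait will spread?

Yes

Hamilton's rule: the trait is favored when the sum of r·B over every recipient exceeds the actor's cost C.
r to a full niece or nephew = 0.25 (full aunt/uncle↔niece/nephew: two paths of length 3 through the shared grandparent pair: r = 2·(1/2)^3 = 1/4).
r to a grandoffspring = 0.25 (two parent–offspring links: r = (1/2)^2 = 1/4).
r to a double first cousin = 0.25 (double first cousins share both grandparent pairs — four paths of length 4: r = 4·(1/2)^4 = 1/4).
r to a full sibling = 0.5 (full sibs share both parents — two paths of length 2: r = 2·(1/2)^2 = 1/2).
Summing one r·B term per recipient: 1·0.25·0.307 + 1·0.25·0.389 + 4·0.25·0.444 + 1·0.5·0.387 = 0.8115.
0.8115 > 0.18: the indirect benefit exceeds the cost.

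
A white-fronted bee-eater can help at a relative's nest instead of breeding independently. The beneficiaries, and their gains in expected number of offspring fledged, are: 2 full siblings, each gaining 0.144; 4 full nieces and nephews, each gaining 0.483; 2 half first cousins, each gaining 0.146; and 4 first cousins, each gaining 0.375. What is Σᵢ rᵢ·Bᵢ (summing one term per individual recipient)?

r to a full sibling = 1/2 (full sibs share both parents — two paths of length 2: r = 2·(1/2)^2 = 1/2).
r to a full niece or nephew = 0.25 (full aunt/uncle↔niece/nephew: two paths of length 3 through the shared grandparent pair: r = 2·(1/2)^3 = 1/4).
r to a half first cousin = 0.0625 (half first cousins share one grandparent — one path of length 4: r = (1/2)^4 = 1/16).
r to a first cousin = 0.125 (first cousins share one grandparent pair — two paths of length 4: r = 2·(1/2)^4 = 1/8).
Summing one r·B term per recipient: 2·0.5·0.144 + 4·0.25·0.483 + 2·0.0625·0.146 + 4·0.125·0.375 = 0.83275.

0.83275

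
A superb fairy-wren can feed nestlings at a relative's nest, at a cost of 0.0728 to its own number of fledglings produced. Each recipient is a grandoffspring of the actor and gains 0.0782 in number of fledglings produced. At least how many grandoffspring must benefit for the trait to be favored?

r to a grandoffspring = 0.25 (two parent–offspring links: r = (1/2)^2 = 1/4).
Hamilton's rule: n·r·B > C  ⇒  n > C/(r·B) = 0.0728/(0.25·0.0782) = 3.724.
The smallest integer exceeding 3.724 is 4.

4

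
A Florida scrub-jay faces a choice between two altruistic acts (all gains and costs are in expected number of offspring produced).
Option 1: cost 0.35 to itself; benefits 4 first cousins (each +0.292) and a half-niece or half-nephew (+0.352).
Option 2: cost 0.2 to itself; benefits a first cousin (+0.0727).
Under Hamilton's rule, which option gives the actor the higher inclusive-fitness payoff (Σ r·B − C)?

Option 1: r to a first cousin = 0.125.
Option 1: r to a half-niece or half-nephew = 0.125.
Option 1: Σ r·B − C = (4·0.125·0.292 + 1·0.125·0.352) − 0.35 = -0.16.
Option 2: r to a first cousin = 0.125.
Option 2: Σ r·B − C = (1·0.125·0.0727) − 0.2 = -0.1909125.
Option 1 has the higher net inclusive-fitness payoff.

Option 1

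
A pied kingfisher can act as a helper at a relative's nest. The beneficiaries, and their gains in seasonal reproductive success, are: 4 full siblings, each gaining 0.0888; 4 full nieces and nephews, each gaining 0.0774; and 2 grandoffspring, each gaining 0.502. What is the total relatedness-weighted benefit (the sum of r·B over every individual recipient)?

0.506

r to a full sibling = 1/2 (full sibs share both parents — two paths of length 2: r = 2·(1/2)^2 = 1/2).
r to a full niece or nephew = 1/4 (full aunt/uncle↔niece/nephew: two paths of length 3 through the shared grandparent pair: r = 2·(1/2)^3 = 1/4).
r to a grandoffspring = 1/4 (two parent–offspring links: r = (1/2)^2 = 1/4).
Summing one r·B term per recipient: 4·0.5·0.0888 + 4·0.25·0.0774 + 2·0.25·0.502 = 0.506.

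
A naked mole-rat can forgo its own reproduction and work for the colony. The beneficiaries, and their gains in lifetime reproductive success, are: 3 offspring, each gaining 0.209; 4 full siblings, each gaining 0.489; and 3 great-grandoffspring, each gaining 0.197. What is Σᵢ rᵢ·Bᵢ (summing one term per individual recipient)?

r to an offspring = 1/2 (one parent–offspring link: r = (1/2)^1 = 1/2).
r to a full sibling = 1/2 (full sibs share both parents — two paths of length 2: r = 2·(1/2)^2 = 1/2).
r to a great-grandoffspring = 0.125 (three parent–offspring links: r = (1/2)^3 = 1/8).
Summing one r·B term per recipient: 3·0.5·0.209 + 4·0.5·0.489 + 3·0.125·0.197 = 1.365375.

1.365375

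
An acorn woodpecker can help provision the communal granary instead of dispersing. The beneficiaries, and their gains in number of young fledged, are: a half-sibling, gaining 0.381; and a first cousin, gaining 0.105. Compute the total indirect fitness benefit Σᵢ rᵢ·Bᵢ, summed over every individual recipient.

0.108375

r to a half-sibling = 0.25 (half-sibs share one parent — one path of length 2: r = (1/2)^2 = 1/4).
r to a first cousin = 1/8 (first cousins share one grandparent pair — two paths of length 4: r = 2·(1/2)^4 = 1/8).
Summing one r·B term per recipient: 1·0.25·0.381 + 1·0.125·0.105 = 0.108375.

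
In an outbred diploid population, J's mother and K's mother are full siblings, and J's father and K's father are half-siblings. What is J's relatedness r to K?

0.1875

Relatedness sums over independent paths through distinct common ancestors.
J and K are related in two ways: first cousins through their mothers (r = 1/8) and half first cousins through their fathers (r = 1/16).
r = 1/8 + 1/16 = 3/16 = 0.1875.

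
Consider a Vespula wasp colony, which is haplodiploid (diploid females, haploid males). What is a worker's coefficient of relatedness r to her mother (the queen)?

One meiotic link between diploid queen and diploid daughter: r = 1/2.

0.5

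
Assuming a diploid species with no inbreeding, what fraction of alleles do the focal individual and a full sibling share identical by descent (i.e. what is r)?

0.5

Each parent–offspring link contributes a factor of 1/2, and independent paths through distinct common ancestors add.
Full sibs share both parents — two paths of length 2: r = 2·(1/2)^2 = 1/2.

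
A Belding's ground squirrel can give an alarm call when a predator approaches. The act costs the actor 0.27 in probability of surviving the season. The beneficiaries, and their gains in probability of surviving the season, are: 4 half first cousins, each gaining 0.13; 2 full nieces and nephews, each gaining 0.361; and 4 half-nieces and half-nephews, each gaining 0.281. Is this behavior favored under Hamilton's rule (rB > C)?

Yes

Hamilton's rule: the trait is favored when the sum of r·B over every recipient exceeds the actor's cost C.
r to a half first cousin = 1/16 (half first cousins share one grandparent — one path of length 4: r = (1/2)^4 = 1/16).
r to a full niece or nephew = 0.25 (full aunt/uncle↔niece/nephew: two paths of length 3 through the shared grandparent pair: r = 2·(1/2)^3 = 1/4).
r to a half-niece or half-nephew = 0.125 (half-aunt/uncle↔niece/nephew: one path of length 3: r = (1/2)^3 = 1/8).
Summing one r·B term per recipient: 4·0.0625·0.13 + 2·0.25·0.361 + 4·0.125·0.281 = 0.3535.
0.3535 > 0.27: the indirect benefit exceeds the cost.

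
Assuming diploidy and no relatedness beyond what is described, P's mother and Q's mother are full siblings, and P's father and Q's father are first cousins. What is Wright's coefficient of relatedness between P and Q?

0.15625

Relatedness sums over independent paths through distinct common ancestors.
P and Q are related in two ways: first cousins through their mothers (r = 1/8) and second cousins through their fathers (r = 1/32).
r = 1/8 + 1/32 = 5/32 = 0.15625.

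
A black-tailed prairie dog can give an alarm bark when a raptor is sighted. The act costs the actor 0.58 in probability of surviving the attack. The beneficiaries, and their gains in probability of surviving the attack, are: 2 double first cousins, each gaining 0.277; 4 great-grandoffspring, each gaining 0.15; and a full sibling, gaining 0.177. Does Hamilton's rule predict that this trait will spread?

Hamilton's rule: the trait is favored when the sum of r·B over every recipient exceeds the actor's cost C.
r to a double first cousin = 1/4 (double first cousins share both grandparent pairs — four paths of length 4: r = 4·(1/2)^4 = 1/4).
r to a great-grandoffspring = 1/8 (three parent–offspring links: r = (1/2)^3 = 1/8).
r to a full sibling = 1/2 (full sibs share both parents — two paths of length 2: r = 2·(1/2)^2 = 1/2).
Summing one r·B term per recipient: 2·0.25·0.277 + 4·0.125·0.15 + 1·0.5·0.177 = 0.302.
0.302 < 0.58: the indirect benefit is less than the cost.

No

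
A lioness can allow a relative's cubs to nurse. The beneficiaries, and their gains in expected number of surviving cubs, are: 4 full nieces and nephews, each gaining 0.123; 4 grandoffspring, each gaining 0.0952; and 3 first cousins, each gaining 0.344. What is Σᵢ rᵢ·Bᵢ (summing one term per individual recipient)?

0.3472

r to a full niece or nephew = 0.25 (full aunt/uncle↔niece/nephew: two paths of length 3 through the shared grandparent pair: r = 2·(1/2)^3 = 1/4).
r to a grandoffspring = 0.25 (two parent–offspring links: r = (1/2)^2 = 1/4).
r to a first cousin = 1/8 (first cousins share one grandparent pair — two paths of length 4: r = 2·(1/2)^4 = 1/8).
Summing one r·B term per recipient: 4·0.25·0.123 + 4·0.25·0.0952 + 3·0.125·0.344 = 0.3472.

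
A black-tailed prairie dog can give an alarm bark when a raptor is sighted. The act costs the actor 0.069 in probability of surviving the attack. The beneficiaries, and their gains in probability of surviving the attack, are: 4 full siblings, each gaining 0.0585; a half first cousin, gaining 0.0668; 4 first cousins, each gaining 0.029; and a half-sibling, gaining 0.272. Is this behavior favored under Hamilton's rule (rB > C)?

Yes

Hamilton's rule: the trait is favored when the sum of r·B over every recipient exceeds the actor's cost C.
r to a full sibling = 0.5 (full sibs share both parents — two paths of length 2: r = 2·(1/2)^2 = 1/2).
r to a half first cousin = 1/16 (half first cousins share one grandparent — one path of length 4: r = (1/2)^4 = 1/16).
r to a first cousin = 1/8 (first cousins share one grandparent pair — two paths of length 4: r = 2·(1/2)^4 = 1/8).
r to a half-sibling = 1/4 (half-sibs share one parent — one path of length 2: r = (1/2)^2 = 1/4).
Summing one r·B term per recipient: 4·0.5·0.0585 + 1·0.0625·0.0668 + 4·0.125·0.029 + 1·0.25·0.272 = 0.203675.
0.203675 > 0.069: the indirect benefit exceeds the cost.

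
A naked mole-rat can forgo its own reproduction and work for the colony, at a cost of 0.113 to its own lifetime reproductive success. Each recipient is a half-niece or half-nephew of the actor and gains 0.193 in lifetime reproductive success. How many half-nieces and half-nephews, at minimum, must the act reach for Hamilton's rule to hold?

r to a half-niece or half-nephew = 1/8 (half-aunt/uncle↔niece/nephew: one path of length 3: r = (1/2)^3 = 1/8).
Hamilton's rule: n·r·B > C  ⇒  n > C/(r·B) = 0.113/(0.125·0.193) = 4.684.
The smallest integer exceeding 4.684 is 5.

5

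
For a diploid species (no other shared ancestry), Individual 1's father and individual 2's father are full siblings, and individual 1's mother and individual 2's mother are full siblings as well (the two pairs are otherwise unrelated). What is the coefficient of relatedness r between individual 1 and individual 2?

With two independent routes of shared ancestry, r is the sum of the two contributions.
Individual 1 and individual 2 are related in two ways: first cousins through their fathers (r = 1/8) and first cousins through their mothers (r = 1/8) — i.e. double first cousins.
r = 1/8 + 1/8 = 0.25.

0.25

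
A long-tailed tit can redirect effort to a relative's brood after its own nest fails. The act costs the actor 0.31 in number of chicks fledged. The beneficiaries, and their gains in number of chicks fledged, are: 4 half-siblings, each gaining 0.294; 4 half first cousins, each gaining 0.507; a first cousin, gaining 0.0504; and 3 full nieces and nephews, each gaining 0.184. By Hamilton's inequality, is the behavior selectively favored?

Yes

Hamilton's rule: the trait is favored when the sum of r·B over every recipient exceeds the actor's cost C.
r to a half-sibling = 0.25 (half-sibs share one parent — one path of length 2: r = (1/2)^2 = 1/4).
r to a half first cousin = 1/16 (half first cousins share one grandparent — one path of length 4: r = (1/2)^4 = 1/16).
r to a first cousin = 0.125 (first cousins share one grandparent pair — two paths of length 4: r = 2·(1/2)^4 = 1/8).
r to a full niece or nephew = 1/4 (full aunt/uncle↔niece/nephew: two paths of length 3 through the shared grandparent pair: r = 2·(1/2)^3 = 1/4).
Summing one r·B term per recipient: 4·0.25·0.294 + 4·0.0625·0.507 + 1·0.125·0.0504 + 3·0.25·0.184 = 0.56505.
0.56505 > 0.31: the indirect benefit exceeds the cost.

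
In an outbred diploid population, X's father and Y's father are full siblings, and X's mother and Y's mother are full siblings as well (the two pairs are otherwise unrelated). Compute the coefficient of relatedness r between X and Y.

Independent pedigree routes through distinct common ancestors add.
X and Y are related in two ways: first cousins through their fathers (r = 1/8) and first cousins through their mothers (r = 1/8) — i.e. double first cousins.
r = 1/8 + 1/8 = 0.25.

0.25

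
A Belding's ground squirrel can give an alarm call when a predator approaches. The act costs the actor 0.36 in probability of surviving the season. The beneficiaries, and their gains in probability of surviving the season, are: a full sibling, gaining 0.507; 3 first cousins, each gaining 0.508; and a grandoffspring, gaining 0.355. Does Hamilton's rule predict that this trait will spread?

Hamilton's rule: the trait is favored when the sum of r·B over every recipient exceeds the actor's cost C.
r to a full sibling = 0.5 (full sibs share both parents — two paths of length 2: r = 2·(1/2)^2 = 1/2).
r to a first cousin = 0.125 (first cousins share one grandparent pair — two paths of length 4: r = 2·(1/2)^4 = 1/8).
r to a grandoffspring = 1/4 (two parent–offspring links: r = (1/2)^2 = 1/4).
Summing one r·B term per recipient: 1·0.5·0.507 + 3·0.125·0.508 + 1·0.25·0.355 = 0.53275.
0.53275 > 0.36: the indirect benefit exceeds the cost.

Yes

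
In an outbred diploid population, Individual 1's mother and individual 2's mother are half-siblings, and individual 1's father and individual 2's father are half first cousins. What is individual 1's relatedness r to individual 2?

0.078125

Independent pedigree routes through distinct common ancestors add.
Individual 1 and individual 2 are related in two ways: half first cousins through their mothers (r = 1/16) and half second cousins through their fathers (r = 1/64).
r = 1/16 + 1/64 = 5/64 = 0.078125.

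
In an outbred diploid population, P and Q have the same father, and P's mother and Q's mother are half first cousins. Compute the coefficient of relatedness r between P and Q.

0.265625

Independent pedigree routes through distinct common ancestors add.
P and Q are related in two ways: half-sibs through their shared father (r = 1/4) and half second cousins through their mothers (r = 1/64).
r = 1/4 + 1/64 = 17/64 = 0.265625.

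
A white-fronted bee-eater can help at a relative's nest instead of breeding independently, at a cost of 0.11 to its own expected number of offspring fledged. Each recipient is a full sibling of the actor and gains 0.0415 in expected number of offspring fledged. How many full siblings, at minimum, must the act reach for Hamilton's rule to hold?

6

r to a full sibling = 1/2 (full sibs share both parents — two paths of length 2: r = 2·(1/2)^2 = 1/2).
Hamilton's rule: n·r·B > C  ⇒  n > C/(r·B) = 0.11/(0.5·0.0415) = 5.301.
The smallest integer exceeding 5.301 is 6.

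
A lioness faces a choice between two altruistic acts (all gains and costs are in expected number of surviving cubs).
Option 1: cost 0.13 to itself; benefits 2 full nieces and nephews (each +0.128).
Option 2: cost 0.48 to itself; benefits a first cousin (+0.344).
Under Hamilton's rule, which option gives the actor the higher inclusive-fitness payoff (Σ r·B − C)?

Option 1: r to a full niece or nephew = 0.25.
Option 1: Σ r·B − C = (2·0.25·0.128) − 0.13 = -0.066.
Option 2: r to a first cousin = 0.125.
Option 2: Σ r·B − C = (1·0.125·0.344) − 0.48 = -0.437.
Option 1 has the higher net inclusive-fitness payoff.

Option 1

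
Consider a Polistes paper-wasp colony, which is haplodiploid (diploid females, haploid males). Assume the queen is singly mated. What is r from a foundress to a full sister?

Haplodiploid full sisters inherit their father's entire haploid genome identically (contributing 1/2) and on average half of their mother's contribution (1/2 · 1/2 = 1/4); r = 1/2 + 1/4 = 3/4.

0.75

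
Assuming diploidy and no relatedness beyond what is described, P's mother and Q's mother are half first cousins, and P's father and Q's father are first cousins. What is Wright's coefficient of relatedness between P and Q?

0.046875

Relatedness sums over independent paths through distinct common ancestors.
P and Q are related in two ways: half second cousins through their mothers (r = 1/64) and second cousins through their fathers (r = 1/32).
r = 1/64 + 1/32 = 3/64 = 0.046875.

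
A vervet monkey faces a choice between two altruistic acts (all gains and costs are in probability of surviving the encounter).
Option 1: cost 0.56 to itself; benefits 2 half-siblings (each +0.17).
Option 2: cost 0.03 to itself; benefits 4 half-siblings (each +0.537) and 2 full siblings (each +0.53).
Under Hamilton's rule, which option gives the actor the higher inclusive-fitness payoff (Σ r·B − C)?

Option 2

Option 1: r to a half-sibling = 0.25.
Option 1: Σ r·B − C = (2·0.25·0.17) − 0.56 = -0.475.
Option 2: r to a half-sibling = 0.25.
Option 2: r to a full sibling = 0.5.
Option 2: Σ r·B − C = (4·0.25·0.537 + 2·0.5·0.53) − 0.03 = 1.037.
Option 2 has the higher net inclusive-fitness payoff.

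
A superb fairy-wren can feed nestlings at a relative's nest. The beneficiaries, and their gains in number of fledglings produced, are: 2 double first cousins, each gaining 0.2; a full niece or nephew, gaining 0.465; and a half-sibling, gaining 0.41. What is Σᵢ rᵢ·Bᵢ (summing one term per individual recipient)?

0.31875

r to a double first cousin = 1/4 (double first cousins share both grandparent pairs — four paths of length 4: r = 4·(1/2)^4 = 1/4).
r to a full niece or nephew = 1/4 (full aunt/uncle↔niece/nephew: two paths of length 3 through the shared grandparent pair: r = 2·(1/2)^3 = 1/4).
r to a half-sibling = 1/4 (half-sibs share one parent — one path of length 2: r = (1/2)^2 = 1/4).
Summing one r·B term per recipient: 2·0.25·0.2 + 1·0.25·0.465 + 1·0.25·0.41 = 0.31875.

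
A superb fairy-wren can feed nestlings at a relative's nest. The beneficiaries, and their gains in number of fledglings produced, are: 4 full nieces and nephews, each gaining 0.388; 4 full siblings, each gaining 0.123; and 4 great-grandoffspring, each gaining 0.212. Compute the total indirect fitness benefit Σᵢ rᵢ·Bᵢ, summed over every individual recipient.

0.74

r to a full niece or nephew = 1/4 (full aunt/uncle↔niece/nephew: two paths of length 3 through the shared grandparent pair: r = 2·(1/2)^3 = 1/4).
r to a full sibling = 0.5 (full sibs share both parents — two paths of length 2: r = 2·(1/2)^2 = 1/2).
r to a great-grandoffspring = 0.125 (three parent–offspring links: r = (1/2)^3 = 1/8).
Summing one r·B term per recipient: 4·0.25·0.388 + 4·0.5·0.123 + 4·0.125·0.212 = 0.74.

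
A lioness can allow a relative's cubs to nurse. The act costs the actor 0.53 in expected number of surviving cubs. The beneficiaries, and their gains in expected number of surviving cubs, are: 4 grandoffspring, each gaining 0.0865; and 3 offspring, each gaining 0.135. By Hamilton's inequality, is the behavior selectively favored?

Hamilton's rule: the trait is favored when the sum of r·B over every recipient exceeds the actor's cost C.
r to a grandoffspring = 0.25 (two parent–offspring links: r = (1/2)^2 = 1/4).
r to an offspring = 1/2 (one parent–offspring link: r = (1/2)^1 = 1/2).
Summing one r·B term per recipient: 4·0.25·0.0865 + 3·0.5·0.135 = 0.289.
0.289 < 0.53: the indirect benefit is less than the cost.

No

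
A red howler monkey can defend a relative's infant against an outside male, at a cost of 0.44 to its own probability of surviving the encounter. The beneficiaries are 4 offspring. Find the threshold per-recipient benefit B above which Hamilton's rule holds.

0.22

r to an offspring = 1/2 (one parent–offspring link: r = (1/2)^1 = 1/2).
Hamilton's rule with n recipients of equal r: n·r·B > C, so B > C/(n·r) = 0.44/(4·0.5) = 0.22.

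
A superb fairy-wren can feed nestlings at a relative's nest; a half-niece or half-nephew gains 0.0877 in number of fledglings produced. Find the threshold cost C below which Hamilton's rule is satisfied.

r to a half-niece or half-nephew = 0.125 (half-aunt/uncle↔niece/nephew: one path of length 3: r = (1/2)^3 = 1/8).
Hamilton's rule: n·r·B > C, so the trait is favored while C < n·r·B = 1·0.125·0.0877 = 0.0109625.

0.0109625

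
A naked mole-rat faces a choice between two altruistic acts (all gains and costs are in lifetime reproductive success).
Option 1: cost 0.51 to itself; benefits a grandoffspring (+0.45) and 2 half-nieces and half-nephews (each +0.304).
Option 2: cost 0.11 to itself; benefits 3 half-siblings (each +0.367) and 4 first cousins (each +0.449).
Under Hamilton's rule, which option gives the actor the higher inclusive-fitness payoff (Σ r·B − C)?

Option 1: r to a grandoffspring = 0.25.
Option 1: r to a half-niece or half-nephew = 0.125.
Option 1: Σ r·B − C = (1·0.25·0.45 + 2·0.125·0.304) − 0.51 = -0.3215.
Option 2: r to a half-sibling = 0.25.
Option 2: r to a first cousin = 0.125.
Option 2: Σ r·B − C = (3·0.25·0.367 + 4·0.125·0.449) − 0.11 = 0.38975.
Option 2 has the higher net inclusive-fitness payoff.

Option 2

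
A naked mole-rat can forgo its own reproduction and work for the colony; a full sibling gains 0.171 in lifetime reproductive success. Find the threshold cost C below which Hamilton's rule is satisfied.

r to a full sibling = 0.5 (full sibs share both parents — two paths of length 2: r = 2·(1/2)^2 = 1/2).
Hamilton's rule: n·r·B > C, so the trait is favored while C < n·r·B = 1·0.5·0.171 = 0.0855.

0.0855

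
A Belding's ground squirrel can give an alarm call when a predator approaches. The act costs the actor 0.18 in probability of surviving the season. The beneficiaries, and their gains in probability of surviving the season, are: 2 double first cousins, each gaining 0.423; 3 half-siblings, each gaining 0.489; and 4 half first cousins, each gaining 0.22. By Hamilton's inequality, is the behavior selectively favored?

Yes

Hamilton's rule: the trait is favored when the sum of r·B over every recipient exceeds the actor's cost C.
r to a double first cousin = 1/4 (double first cousins share both grandparent pairs — four paths of length 4: r = 4·(1/2)^4 = 1/4).
r to a half-sibling = 1/4 (half-sibs share one parent — one path of length 2: r = (1/2)^2 = 1/4).
r to a half first cousin = 1/16 (half first cousins share one grandparent — one path of length 4: r = (1/2)^4 = 1/16).
Summing one r·B term per recipient: 2·0.25·0.423 + 3·0.25·0.489 + 4·0.0625·0.22 = 0.63325.
0.63325 > 0.18: the indirect benefit exceeds the cost.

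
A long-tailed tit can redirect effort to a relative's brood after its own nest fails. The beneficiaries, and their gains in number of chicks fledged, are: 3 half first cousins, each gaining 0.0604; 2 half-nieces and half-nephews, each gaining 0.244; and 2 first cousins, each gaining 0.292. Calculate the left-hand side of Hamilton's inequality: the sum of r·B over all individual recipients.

0.145325

r to a half first cousin = 1/16 (half first cousins share one grandparent — one path of length 4: r = (1/2)^4 = 1/16).
r to a half-niece or half-nephew = 1/8 (half-aunt/uncle↔niece/nephew: one path of length 3: r = (1/2)^3 = 1/8).
r to a first cousin = 0.125 (first cousins share one grandparent pair — two paths of length 4: r = 2·(1/2)^4 = 1/8).
Summing one r·B term per recipient: 3·0.0625·0.0604 + 2·0.125·0.244 + 2·0.125·0.292 = 0.145325.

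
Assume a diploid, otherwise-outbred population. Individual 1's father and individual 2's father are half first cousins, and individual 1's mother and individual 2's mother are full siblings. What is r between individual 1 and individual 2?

Independent pedigree routes through distinct common ancestors add.
Individual 1 and individual 2 are related in two ways: half second cousins through their fathers (r = 1/64) and first cousins through their mothers (r = 1/8).
r = 1/64 + 1/8 = 0.140625.

0.140625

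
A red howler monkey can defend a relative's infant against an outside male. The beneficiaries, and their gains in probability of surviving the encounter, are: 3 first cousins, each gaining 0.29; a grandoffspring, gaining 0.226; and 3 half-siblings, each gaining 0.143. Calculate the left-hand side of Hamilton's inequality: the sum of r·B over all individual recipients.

0.2725

r to a first cousin = 1/8 (first cousins share one grandparent pair — two paths of length 4: r = 2·(1/2)^4 = 1/8).
r to a grandoffspring = 0.25 (two parent–offspring links: r = (1/2)^2 = 1/4).
r to a half-sibling = 0.25 (half-sibs share one parent — one path of length 2: r = (1/2)^2 = 1/4).
Summing one r·B term per recipient: 3·0.125·0.29 + 1·0.25·0.226 + 3·0.25·0.143 = 0.2725.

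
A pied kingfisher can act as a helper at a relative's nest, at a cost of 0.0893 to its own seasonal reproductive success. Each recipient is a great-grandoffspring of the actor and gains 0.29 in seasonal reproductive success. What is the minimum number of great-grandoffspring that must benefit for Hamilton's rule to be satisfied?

3

r to a great-grandoffspring = 0.125 (three parent–offspring links: r = (1/2)^3 = 1/8).
Hamilton's rule: n·r·B > C  ⇒  n > C/(r·B) = 0.0893/(0.125·0.29) = 2.463.
The smallest integer exceeding 2.463 is 3.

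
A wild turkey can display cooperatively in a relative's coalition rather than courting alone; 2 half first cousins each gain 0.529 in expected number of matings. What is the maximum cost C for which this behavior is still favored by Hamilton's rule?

0.066125

r to a half first cousin = 0.0625 (half first cousins share one grandparent — one path of length 4: r = (1/2)^4 = 1/16).
Hamilton's rule: n·r·B > C, so the trait is favored while C < n·r·B = 2·0.0625·0.529 = 0.066125.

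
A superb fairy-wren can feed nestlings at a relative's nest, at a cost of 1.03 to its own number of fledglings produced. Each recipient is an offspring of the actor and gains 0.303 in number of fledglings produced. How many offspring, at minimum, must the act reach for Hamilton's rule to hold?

r to an offspring = 0.5 (one parent–offspring link: r = (1/2)^1 = 1/2).
Hamilton's rule: n·r·B > C  ⇒  n > C/(r·B) = 1.03/(0.5·0.303) = 6.799.
The smallest integer exceeding 6.799 is 7.

7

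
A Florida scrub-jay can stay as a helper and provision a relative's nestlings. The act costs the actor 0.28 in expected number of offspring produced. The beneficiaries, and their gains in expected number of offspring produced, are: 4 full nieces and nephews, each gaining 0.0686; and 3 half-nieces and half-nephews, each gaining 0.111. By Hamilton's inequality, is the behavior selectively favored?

No

Hamilton's rule: the trait is favored when the sum of r·B over every recipient exceeds the actor's cost C.
r to a full niece or nephew = 1/4 (full aunt/uncle↔niece/nephew: two paths of length 3 through the shared grandparent pair: r = 2·(1/2)^3 = 1/4).
r to a half-niece or half-nephew = 0.125 (half-aunt/uncle↔niece/nephew: one path of length 3: r = (1/2)^3 = 1/8).
Summing one r·B term per recipient: 4·0.25·0.0686 + 3·0.125·0.111 = 0.110225.
0.110225 < 0.28: the indirect benefit is less than the cost.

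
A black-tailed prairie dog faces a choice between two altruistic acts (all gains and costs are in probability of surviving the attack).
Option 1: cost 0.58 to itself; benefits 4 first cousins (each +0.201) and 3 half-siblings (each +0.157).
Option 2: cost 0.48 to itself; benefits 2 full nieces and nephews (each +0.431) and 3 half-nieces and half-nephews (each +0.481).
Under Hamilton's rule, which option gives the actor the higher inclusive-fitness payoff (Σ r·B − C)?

Option 2

Option 1: r to a first cousin = 0.125.
Option 1: r to a half-sibling = 0.25.
Option 1: Σ r·B − C = (4·0.125·0.201 + 3·0.25·0.157) − 0.58 = -0.36175.
Option 2: r to a full niece or nephew = 0.25.
Option 2: r to a half-niece or half-nephew = 0.125.
Option 2: Σ r·B − C = (2·0.25·0.431 + 3·0.125·0.481) − 0.48 = -0.084125.
Option 2 has the higher net inclusive-fitness payoff.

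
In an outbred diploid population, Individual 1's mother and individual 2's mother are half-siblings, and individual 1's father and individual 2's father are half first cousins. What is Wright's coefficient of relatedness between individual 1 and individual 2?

0.078125

Independent pedigree routes through distinct common ancestors add.
Individual 1 and individual 2 are related in two ways: half first cousins through their mothers (r = 1/16) and half second cousins through their fathers (r = 1/64).
r = 1/16 + 1/64 = 5/64 = 0.078125.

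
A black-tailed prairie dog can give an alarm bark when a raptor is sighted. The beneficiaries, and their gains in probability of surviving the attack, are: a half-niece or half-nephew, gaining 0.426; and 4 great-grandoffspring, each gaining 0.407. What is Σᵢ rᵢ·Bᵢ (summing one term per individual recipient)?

0.25675

r to a half-niece or half-nephew = 1/8 (half-aunt/uncle↔niece/nephew: one path of length 3: r = (1/2)^3 = 1/8).
r to a great-grandoffspring = 1/8 (three parent–offspring links: r = (1/2)^3 = 1/8).
Summing one r·B term per recipient: 1·0.125·0.426 + 4·0.125·0.407 = 0.25675.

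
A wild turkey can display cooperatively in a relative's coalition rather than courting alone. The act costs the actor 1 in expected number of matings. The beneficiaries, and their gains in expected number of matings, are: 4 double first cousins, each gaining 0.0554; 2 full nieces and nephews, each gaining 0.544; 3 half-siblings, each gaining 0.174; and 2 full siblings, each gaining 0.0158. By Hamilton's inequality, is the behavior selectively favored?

Hamilton's rule: the trait is favored when the sum of r·B over every recipient exceeds the actor's cost C.
r to a double first cousin = 0.25 (double first cousins share both grandparent pairs — four paths of length 4: r = 4·(1/2)^4 = 1/4).
r to a full niece or nephew = 0.25 (full aunt/uncle↔niece/nephew: two paths of length 3 through the shared grandparent pair: r = 2·(1/2)^3 = 1/4).
r to a half-sibling = 1/4 (half-sibs share one parent — one path of length 2: r = (1/2)^2 = 1/4).
r to a full sibling = 1/2 (full sibs share both parents — two paths of length 2: r = 2·(1/2)^2 = 1/2).
Summing one r·B term per recipient: 4·0.25·0.0554 + 2·0.25·0.544 + 3·0.25·0.174 + 2·0.5·0.0158 = 0.4737.
0.4737 < 1: the indirect benefit is less than the cost.

No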